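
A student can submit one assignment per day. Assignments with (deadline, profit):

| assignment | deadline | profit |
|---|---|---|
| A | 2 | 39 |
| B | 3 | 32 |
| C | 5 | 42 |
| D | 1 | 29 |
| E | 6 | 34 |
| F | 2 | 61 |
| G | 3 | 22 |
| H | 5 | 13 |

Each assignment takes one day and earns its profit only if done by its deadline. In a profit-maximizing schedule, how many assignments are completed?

Sort by profit descending; place each in the latest free slot ≤ its deadline.
Profit order: F=61 C=42 A=39 E=34 B=32 D=29 G=22 H=13
Assign: F→slot 2, C→slot 5, A→slot 1, E→slot 6, B→slot 3, D skipped, G skipped, H→slot 4.
Slots: [1:A] [2:F] [3:B] [4:H] [5:C] [6:E]
6 of 8 scheduled.

6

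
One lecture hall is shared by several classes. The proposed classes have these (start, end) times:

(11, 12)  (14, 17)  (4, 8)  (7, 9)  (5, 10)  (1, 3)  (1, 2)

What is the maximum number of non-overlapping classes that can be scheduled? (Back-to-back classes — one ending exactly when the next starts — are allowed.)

4

Greedy by earliest finish: after sorting by end time, pick each interval compatible with the last pick.
Sorted by end: (1,2)  (1,3)  (4,8)  (7,9)  (5,10)  (11,12)  (14,17)
take (1,2); take (4,8); take (11,12); take (14,17).
Selected 4 classes.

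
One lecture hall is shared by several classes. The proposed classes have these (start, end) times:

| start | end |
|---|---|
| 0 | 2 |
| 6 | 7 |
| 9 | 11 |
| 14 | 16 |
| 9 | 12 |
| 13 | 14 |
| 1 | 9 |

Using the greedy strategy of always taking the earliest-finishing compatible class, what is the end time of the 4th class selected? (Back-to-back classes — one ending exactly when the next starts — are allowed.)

14

Sorted by end: (0,2)  (6,7)  (1,9)  (9,11)  (9,12)  (13,14)  (14,16)
take (0,2); take (6,7); take (9,11); skip (9,12); take (13,14); take (14,16).
Selected: (0,2) (6,7) (9,11) (13,14) (14,16)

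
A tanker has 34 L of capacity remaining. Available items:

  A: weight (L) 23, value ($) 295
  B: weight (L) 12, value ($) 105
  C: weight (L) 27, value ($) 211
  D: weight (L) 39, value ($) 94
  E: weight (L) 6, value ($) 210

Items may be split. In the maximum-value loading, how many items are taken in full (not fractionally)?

2

Ratios (sorted): E 35.00, A 12.83, B 8.75, C 7.81, D 2.41
take E (6 @ 210); take A (23 @ 295); take 5/12 of B → 43.75. Capacity used 34/34.
2 item(s) taken whole; one partial (take 5/12 of B).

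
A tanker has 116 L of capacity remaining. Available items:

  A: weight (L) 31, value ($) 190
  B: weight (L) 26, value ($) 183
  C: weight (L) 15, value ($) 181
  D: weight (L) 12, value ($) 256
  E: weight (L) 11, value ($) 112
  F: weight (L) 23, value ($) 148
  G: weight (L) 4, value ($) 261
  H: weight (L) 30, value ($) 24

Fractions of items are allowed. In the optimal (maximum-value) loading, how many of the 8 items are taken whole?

Order: G (261/4=65.25) > D (256/12=21.33) > C (181/15=12.07) > E (112/11=10.18) > B (183/26=7.04) > F (148/23=6.43) > A (190/31=6.13) > H (24/30=0.80)
Fill: take G (4 @ 261) → take D (12 @ 256) → take C (15 @ 181) → take E (11 @ 112) → take B (26 @ 183) → take F (23 @ 148) → take 25/31 of A → 153.23; 116/116 used.
6 item(s) taken whole; one partial (take 25/31 of A).

6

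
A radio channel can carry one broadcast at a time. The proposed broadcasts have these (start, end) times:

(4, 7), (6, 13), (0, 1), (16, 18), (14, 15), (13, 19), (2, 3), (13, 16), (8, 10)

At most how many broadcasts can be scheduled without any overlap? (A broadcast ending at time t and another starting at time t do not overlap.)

Sort by end time and greedily take each interval whose start is ≥ the last chosen end.
Sorted by end: (0,1)  (2,3)  (4,7)  (8,10)  (6,13)  (14,15)  (13,16)  (16,18)  (13,19)
take (0,1); take (2,3); take (4,7); take (8,10); take (14,15); take (16,18).
Selected 6 broadcasts.

6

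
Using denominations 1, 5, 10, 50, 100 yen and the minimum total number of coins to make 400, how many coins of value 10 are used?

400 = 4×100
Count of 10: 0

0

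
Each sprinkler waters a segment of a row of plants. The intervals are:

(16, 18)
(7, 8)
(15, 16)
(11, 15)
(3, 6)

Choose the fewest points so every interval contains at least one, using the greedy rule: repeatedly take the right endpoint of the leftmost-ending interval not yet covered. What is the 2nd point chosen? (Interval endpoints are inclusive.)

8

Sort by right endpoint; whenever an interval is uncovered, place a point at its right end.
By right end: [3,6]  [7,8]  [11,15]  [15,16]  [16,18]
[3,6] uncovered → point at 6; [7,8] uncovered → point at 8; [11,15] uncovered → point at 15; [16,18] uncovered → point at 18.
Points: 6, 8, 15, 18 (4 total).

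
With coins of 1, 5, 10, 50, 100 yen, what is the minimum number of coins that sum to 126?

126 = 1×100 + 2×10 + 1×5 + 1×1
Total coins = 1 + 2 + 1 + 1 = 5

5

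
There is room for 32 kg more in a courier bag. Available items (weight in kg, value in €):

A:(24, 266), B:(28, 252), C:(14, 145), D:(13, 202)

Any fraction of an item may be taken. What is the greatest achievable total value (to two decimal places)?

412.58

Order: D (202/13=15.54) > A (266/24=11.08) > C (145/14=10.36) > B (252/28=9.00)
Fill: take D (13 @ 202) → take 19/24 of A → 210.58; 32/32 used.
Total value = 412.58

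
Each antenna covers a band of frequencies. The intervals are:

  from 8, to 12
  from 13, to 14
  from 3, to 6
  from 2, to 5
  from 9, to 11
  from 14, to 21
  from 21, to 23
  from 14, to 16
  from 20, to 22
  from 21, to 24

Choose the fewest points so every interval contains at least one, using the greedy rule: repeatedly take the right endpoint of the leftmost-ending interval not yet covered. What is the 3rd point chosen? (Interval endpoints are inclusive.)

14

Sorted: [2,5] [3,6] [9,11] [8,12] [13,14] [14,16] [14,21] [20,22] [21,23] [21,24]
{[2,5],[3,6]} hit by 5; {[9,11],[8,12]} hit by 11; {[13,14],[14,16],[14,21]} hit by 14; {[20,22],[21,23],[21,24]} hit by 22.
Points: 5, 11, 14, 22 (4 total).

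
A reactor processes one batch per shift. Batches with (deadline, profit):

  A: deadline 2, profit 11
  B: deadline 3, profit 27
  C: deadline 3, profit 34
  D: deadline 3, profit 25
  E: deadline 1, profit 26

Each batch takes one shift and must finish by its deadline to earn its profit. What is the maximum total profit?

87

By profit: C(d3,34), B(d3,27), E(d1,26), D(d3,25), A(d2,11)
C→slot 3; B→slot 2; E→slot 1; D skipped; A skipped.
Profit = 26 + 27 + 34 = 87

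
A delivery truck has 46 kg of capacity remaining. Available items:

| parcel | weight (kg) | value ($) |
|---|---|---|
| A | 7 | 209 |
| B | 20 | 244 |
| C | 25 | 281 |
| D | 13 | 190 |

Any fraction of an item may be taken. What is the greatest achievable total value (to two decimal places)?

Greedy by value/weight ratio, highest first.
Order: A (209/7=29.86) > D (190/13=14.62) > B (244/20=12.20) > C (281/25=11.24)
Fill: take A (7 @ 209) → take D (13 @ 190) → take B (20 @ 244) → take 6/25 of C → 67.44; 46/46 used.
Total value = 710.44

710.44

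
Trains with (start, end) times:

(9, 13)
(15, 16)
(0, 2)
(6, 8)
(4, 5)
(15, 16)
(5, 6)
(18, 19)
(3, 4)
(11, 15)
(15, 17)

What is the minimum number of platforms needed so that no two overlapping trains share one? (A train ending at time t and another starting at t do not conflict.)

starts: [0, 3, 4, 5, 6, 9, 11, 15, 15, 15, 18]
ends:   [2, 4, 5, 6, 8, 13, 15, 16, 16, 17, 19]
s0→1 e2→0 s3→1 e4→0 s4→1 e5→0 s5→1 e6→0 s6→1 e8→0 s9→1 s11→2 e13→1 e15→0 s15→1 s15→2 s15→3  — peak 3.

3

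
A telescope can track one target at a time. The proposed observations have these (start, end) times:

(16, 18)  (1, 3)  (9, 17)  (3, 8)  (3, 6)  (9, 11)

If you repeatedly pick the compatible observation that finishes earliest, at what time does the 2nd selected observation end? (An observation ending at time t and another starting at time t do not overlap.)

6

Sorted by end: (1,3)  (3,6)  (3,8)  (9,11)  (9,17)  (16,18)
take (1,3); take (3,6); skip (3,8); take (9,11); take (16,18).
Selected: (1,3) (3,6) (9,11) (16,18)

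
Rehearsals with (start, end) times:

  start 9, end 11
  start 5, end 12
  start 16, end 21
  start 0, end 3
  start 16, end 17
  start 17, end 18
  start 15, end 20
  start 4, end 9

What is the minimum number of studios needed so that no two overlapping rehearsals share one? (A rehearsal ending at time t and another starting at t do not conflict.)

3

Count concurrent intervals with a sweep; the peak is the room count.
starts: [0, 4, 5, 9, 15, 16, 16, 17]
ends:   [3, 9, 11, 12, 17, 18, 20, 21]
s0→1 e3→0 s4→1 s5→2 e9→1 s9→2 e11→1 e12→0 s15→1 s16→2 s16→3  — peak 3.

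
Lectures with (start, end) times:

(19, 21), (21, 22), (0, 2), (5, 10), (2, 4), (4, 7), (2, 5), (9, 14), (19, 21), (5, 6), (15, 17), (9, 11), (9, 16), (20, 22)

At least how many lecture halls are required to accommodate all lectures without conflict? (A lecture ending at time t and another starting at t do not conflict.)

4

Events (time:±→running): 0:+→1 2:-→0 2:+→1 2:+→2 4:-→1 4:+→2 5:-→1 5:+→2 5:+→3 6:-→2 7:-→1 9:+→2 9:+→3 9:+→4 … peak 4.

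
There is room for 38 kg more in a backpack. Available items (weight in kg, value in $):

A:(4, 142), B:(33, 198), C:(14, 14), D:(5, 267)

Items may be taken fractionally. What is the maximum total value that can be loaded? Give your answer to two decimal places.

583.00

Greedy by value/weight ratio, highest first.
Ratios (sorted): D 53.40, A 35.50, B 6.00, C 1.00
take D (5 @ 267); take A (4 @ 142); take 29/33 of B → 174.00. Capacity used 38/38.
Total value = 583.00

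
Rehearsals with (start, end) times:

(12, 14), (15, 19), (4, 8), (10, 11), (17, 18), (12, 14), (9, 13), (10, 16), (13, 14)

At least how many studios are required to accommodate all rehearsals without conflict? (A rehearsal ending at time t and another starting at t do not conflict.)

Count concurrent intervals with a sweep; the peak is the room count.
starts: [4, 9, 10, 10, 12, 12, 13, 15, 17]
ends:   [8, 11, 13, 14, 14, 14, 16, 18, 19]
s4→1 e8→0 s9→1 s10→2 s10→3 e11→2 s12→3 s12→4  — peak 4.

4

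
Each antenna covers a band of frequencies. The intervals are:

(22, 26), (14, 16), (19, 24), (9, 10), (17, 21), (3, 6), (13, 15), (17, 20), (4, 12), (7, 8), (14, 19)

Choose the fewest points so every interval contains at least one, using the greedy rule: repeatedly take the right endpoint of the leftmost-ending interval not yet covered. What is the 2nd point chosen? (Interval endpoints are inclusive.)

8

Sort by right endpoint; whenever an interval is uncovered, place a point at its right end.
By right end: [3,6]  [7,8]  [9,10]  [4,12]  [13,15]  [14,16]  [14,19]  [17,20]  [17,21]  [19,24]  [22,26]
[3,6] uncovered → point at 6; [7,8] uncovered → point at 8; [9,10] uncovered → point at 10; [13,15] uncovered → point at 15; [17,20] uncovered → point at 20; [22,26] uncovered → point at 26.
Points: 6, 8, 10, 15, 20, 26 (6 total).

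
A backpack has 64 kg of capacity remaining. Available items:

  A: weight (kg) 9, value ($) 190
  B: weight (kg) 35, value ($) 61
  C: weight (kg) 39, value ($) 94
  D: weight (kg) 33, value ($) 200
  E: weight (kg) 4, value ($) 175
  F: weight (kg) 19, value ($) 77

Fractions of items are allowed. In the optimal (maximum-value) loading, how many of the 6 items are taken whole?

3

Greedy by value/weight ratio, highest first.
Ratios (sorted): E 43.75, A 21.11, D 6.06, F 4.05, C 2.41, B 1.74
take E (4 @ 175); take A (9 @ 190); take D (33 @ 200); take 18/19 of F → 72.95. Capacity used 64/64.
3 item(s) taken whole; one partial (take 18/19 of F).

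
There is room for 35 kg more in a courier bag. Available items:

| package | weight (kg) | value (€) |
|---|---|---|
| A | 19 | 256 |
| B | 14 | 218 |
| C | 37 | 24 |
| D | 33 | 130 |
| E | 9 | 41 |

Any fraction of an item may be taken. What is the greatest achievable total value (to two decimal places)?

483.11

Greedy by value/weight ratio, highest first.
Ratios (sorted): B 15.57, A 13.47, E 4.56, D 3.94, C 0.65
take B (14 @ 218); take A (19 @ 256); take 2/9 of E → 9.11. Capacity used 35/35.
Total value = 483.11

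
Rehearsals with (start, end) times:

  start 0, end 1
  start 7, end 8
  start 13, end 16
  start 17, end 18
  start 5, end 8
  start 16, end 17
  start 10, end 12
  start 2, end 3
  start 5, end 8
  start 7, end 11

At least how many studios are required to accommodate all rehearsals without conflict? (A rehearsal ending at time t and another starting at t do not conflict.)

4

Events (time:±→running): 0:+→1 1:-→0 2:+→1 3:-→0 5:+→1 5:+→2 7:+→3 7:+→4 … peak 4.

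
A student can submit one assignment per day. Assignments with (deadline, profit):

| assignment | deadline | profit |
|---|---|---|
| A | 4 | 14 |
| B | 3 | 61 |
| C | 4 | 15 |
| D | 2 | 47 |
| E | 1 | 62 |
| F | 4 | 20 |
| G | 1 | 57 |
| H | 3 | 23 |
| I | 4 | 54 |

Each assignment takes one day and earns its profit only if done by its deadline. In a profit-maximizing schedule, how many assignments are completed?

4

Sort by profit descending; place each in the latest free slot ≤ its deadline.
By profit: E(d1,62), B(d3,61), G(d1,57), I(d4,54), D(d2,47), H(d3,23), F(d4,20), C(d4,15), A(d4,14)
E→slot 1; B→slot 3; G skipped; I→slot 4; D→slot 2; H skipped; F skipped; C skipped; A skipped.
4 of 9 scheduled.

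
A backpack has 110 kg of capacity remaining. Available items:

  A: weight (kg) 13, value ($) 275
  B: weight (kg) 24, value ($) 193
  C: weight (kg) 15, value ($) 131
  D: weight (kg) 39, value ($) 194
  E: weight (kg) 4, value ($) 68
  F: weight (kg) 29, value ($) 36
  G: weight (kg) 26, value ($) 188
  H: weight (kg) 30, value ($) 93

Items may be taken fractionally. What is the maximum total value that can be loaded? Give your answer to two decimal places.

Order: A (275/13=21.15) > E (68/4=17.00) > C (131/15=8.73) > B (193/24=8.04) > G (188/26=7.23) > D (194/39=4.97) > H (93/30=3.10) > F (36/29=1.24)
Fill: take A (13 @ 275) → take E (4 @ 68) → take C (15 @ 131) → take B (24 @ 193) → take G (26 @ 188) → take 28/39 of D → 139.28; 110/110 used.
Total value = 994.28

994.28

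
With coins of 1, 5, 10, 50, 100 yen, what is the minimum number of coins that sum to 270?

Greedy: take as many of the largest coin as possible, then repeat with the remainder.
270 = 2×100 + 1×50 + 2×10
Total coins = 2 + 1 + 2 = 5

5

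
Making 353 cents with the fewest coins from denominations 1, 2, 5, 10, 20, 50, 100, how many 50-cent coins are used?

Greedy: take as many of the largest coin as possible, then repeat with the remainder.
353 − 3×100→53 − 1×50→3 − 1×2→1 − 1×1→0
Count of 50: 1

1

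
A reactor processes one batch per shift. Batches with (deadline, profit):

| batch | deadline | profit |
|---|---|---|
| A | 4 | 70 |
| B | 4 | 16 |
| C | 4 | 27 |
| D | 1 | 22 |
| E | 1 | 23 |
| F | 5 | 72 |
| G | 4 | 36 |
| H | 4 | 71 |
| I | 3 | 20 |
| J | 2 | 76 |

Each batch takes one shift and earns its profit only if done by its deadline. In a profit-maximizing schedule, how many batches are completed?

5

Take jobs in profit order; each goes to the latest open slot no later than its deadline.
Profit order: J=76 F=72 H=71 A=70 G=36 C=27 E=23 D=22 I=20 B=16
Assign: J→slot 2, F→slot 5, H→slot 4, A→slot 3, G→slot 1, C skipped, E skipped, D skipped, I skipped, B skipped.
Slots: [1:G] [2:J] [3:A] [4:H] [5:F]
5 of 10 scheduled.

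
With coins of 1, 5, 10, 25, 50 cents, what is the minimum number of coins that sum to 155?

4

Use the largest denomination that fits, subtract, and repeat.
155 − 3×50→5 − 1×5→0
Total coins = 3 + 1 = 4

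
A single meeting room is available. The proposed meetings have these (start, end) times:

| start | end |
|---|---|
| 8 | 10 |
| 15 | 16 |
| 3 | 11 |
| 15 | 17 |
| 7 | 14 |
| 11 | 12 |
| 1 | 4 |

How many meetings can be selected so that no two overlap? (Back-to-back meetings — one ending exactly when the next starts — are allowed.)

4

By end time: (1,4), (8,10), (3,11), (11,12), (7,14), (15,16), (15,17).
Pick (1,4); next start ≥ 4 → (8,10); next start ≥ 10 → (11,12); next start ≥ 12 → (15,16).
Selected 4 meetings.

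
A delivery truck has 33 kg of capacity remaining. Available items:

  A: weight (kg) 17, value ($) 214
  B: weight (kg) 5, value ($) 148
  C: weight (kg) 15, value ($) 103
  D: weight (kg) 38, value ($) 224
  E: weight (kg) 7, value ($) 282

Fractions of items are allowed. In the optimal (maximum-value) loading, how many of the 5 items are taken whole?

3

Ratios (sorted): E 40.29, B 29.60, A 12.59, C 6.87, D 5.89
take E (7 @ 282); take B (5 @ 148); take A (17 @ 214); take 4/15 of C → 27.47. Capacity used 33/33.
3 item(s) taken whole; one partial (take 4/15 of C).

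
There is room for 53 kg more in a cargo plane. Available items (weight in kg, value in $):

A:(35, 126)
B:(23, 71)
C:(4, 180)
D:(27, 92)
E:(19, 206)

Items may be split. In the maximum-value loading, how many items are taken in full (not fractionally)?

Greedy by value/weight ratio, highest first.
Ratios (sorted): C 45.00, E 10.84, A 3.60, D 3.41, B 3.09
take C (4 @ 180); take E (19 @ 206); take 30/35 of A → 108.00. Capacity used 53/53.
2 item(s) taken whole; one partial (take 30/35 of A).

2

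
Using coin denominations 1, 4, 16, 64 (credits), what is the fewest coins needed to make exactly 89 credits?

5

Greedy: take as many of the largest coin as possible, then repeat with the remainder.
89 = 1×64 + 1×16 + 2×4 + 1×1
Total coins = 1 + 1 + 2 + 1 = 5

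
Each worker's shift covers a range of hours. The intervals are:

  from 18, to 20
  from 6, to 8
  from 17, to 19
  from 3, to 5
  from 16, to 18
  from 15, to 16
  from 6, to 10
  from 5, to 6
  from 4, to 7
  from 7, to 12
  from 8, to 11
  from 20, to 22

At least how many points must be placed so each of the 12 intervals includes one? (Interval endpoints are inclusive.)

By right end: [3,5]  [5,6]  [4,7]  [6,8]  [6,10]  [8,11]  [7,12]  [15,16]  [16,18]  [17,19]  [18,20]  [20,22]
[3,5] uncovered → point at 5; [6,8] uncovered → point at 8; [15,16] uncovered → point at 16; [17,19] uncovered → point at 19; [20,22] uncovered → point at 22.
Points: 5, 8, 16, 19, 22 (5 total).

5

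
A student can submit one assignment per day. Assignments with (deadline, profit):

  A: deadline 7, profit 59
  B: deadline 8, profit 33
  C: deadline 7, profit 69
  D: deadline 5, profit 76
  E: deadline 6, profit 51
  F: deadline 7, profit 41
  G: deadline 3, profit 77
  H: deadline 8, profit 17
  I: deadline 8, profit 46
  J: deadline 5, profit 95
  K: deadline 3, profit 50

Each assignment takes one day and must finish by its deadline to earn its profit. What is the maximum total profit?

523

Take jobs in profit order; each goes to the latest open slot no later than its deadline.
By profit: J(d5,95), G(d3,77), D(d5,76), C(d7,69), A(d7,59), E(d6,51), K(d3,50), I(d8,46), F(d7,41), B(d8,33), H(d8,17)
J→slot 5; G→slot 3; D→slot 4; C→slot 7; A→slot 6; E→slot 2; K→slot 1; I→slot 8; F skipped; B skipped; H skipped.
Profit = 50 + 51 + 77 + 76 + 95 + 59 + 69 + 46 = 523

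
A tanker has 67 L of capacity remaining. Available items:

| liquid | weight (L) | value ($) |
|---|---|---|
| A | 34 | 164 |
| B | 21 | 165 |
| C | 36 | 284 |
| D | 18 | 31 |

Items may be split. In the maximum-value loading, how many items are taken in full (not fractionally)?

Ratios (sorted): C 7.89, B 7.86, A 4.82, D 1.72
take C (36 @ 284); take B (21 @ 165); take 10/34 of A → 48.24. Capacity used 67/67.
2 item(s) taken whole; one partial (take 10/34 of A).

2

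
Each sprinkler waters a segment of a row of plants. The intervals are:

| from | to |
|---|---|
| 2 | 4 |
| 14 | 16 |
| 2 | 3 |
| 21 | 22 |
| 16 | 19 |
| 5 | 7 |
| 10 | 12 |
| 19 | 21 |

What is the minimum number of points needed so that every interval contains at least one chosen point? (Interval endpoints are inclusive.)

Process intervals by earliest right end; each time one isn't hit yet, stab at its right endpoint.
By right end: [2,3]  [2,4]  [5,7]  [10,12]  [14,16]  [16,19]  [19,21]  [21,22]
[2,3] uncovered → point at 3; [5,7] uncovered → point at 7; [10,12] uncovered → point at 12; [14,16] uncovered → point at 16; [19,21] uncovered → point at 21.
Points: 3, 7, 12, 16, 21 (5 total).

5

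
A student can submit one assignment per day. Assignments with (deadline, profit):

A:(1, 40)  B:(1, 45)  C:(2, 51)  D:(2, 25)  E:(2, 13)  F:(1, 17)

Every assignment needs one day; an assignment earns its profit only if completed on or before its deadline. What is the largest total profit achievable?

Sort by profit descending; place each in the latest free slot ≤ its deadline.
By profit: C(d2,51), B(d1,45), A(d1,40), D(d2,25), F(d1,17), E(d2,13)
C→slot 2; B→slot 1; A skipped; D skipped; F skipped; E skipped.
Profit = 45 + 51 = 96

96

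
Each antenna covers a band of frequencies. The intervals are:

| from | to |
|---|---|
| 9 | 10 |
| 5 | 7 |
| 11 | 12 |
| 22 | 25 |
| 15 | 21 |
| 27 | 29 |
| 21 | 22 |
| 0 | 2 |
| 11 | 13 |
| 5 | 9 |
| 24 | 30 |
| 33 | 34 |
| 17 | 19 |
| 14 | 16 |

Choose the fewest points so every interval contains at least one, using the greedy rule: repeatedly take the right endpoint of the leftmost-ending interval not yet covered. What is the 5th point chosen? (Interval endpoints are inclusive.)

16

By right end: [0,2]  [5,7]  [5,9]  [9,10]  [11,12]  [11,13]  [14,16]  [17,19]  [15,21]  [21,22]  [22,25]  [27,29]  [24,30]  [33,34]
[0,2] uncovered → point at 2; [5,7] uncovered → point at 7; [9,10] uncovered → point at 10; [11,12] uncovered → point at 12; [14,16] uncovered → point at 16; [17,19] uncovered → point at 19; [21,22] uncovered → point at 22; [27,29] uncovered → point at 29; [33,34] uncovered → point at 34.
Points: 2, 7, 10, 12, 16, 19, 22, 29, 34 (9 total).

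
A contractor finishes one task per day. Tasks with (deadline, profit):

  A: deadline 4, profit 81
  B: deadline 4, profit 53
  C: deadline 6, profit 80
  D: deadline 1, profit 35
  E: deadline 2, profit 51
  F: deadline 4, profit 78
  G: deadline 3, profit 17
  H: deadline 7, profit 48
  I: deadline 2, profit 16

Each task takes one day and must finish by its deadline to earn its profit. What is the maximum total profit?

Take jobs in profit order; each goes to the latest open slot no later than its deadline.
Profit order: A=81 C=80 F=78 B=53 E=51 H=48 D=35 G=17 I=16
Assign: A→slot 4, C→slot 6, F→slot 3, B→slot 2, E→slot 1, H→slot 7, D skipped, G skipped, I skipped.
Slots: [1:E] [2:B] [3:F] [4:A] [6:C] [7:H]
Profit = 51 + 53 + 78 + 81 + 80 + 48 = 391

391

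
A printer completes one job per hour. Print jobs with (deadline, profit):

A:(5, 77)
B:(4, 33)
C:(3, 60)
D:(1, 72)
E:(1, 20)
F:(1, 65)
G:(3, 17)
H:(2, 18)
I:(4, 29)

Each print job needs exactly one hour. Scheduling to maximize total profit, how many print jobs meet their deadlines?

5

By profit: A(d5,77), D(d1,72), F(d1,65), C(d3,60), B(d4,33), I(d4,29), E(d1,20), H(d2,18), G(d3,17)
A→slot 5; D→slot 1; F skipped; C→slot 3; B→slot 4; I→slot 2; E skipped; H skipped; G skipped.
5 of 9 scheduled.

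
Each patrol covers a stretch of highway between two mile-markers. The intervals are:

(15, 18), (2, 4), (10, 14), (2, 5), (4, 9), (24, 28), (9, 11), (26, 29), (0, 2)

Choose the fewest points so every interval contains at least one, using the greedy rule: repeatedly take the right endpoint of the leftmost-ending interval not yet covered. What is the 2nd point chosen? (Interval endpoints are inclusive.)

Process intervals by earliest right end; each time one isn't hit yet, stab at its right endpoint.
By right end: [0,2]  [2,4]  [2,5]  [4,9]  [9,11]  [10,14]  [15,18]  [24,28]  [26,29]
[0,2] uncovered → point at 2; [4,9] uncovered → point at 9; [10,14] uncovered → point at 14; [15,18] uncovered → point at 18; [24,28] uncovered → point at 28.
Points: 2, 9, 14, 18, 28 (5 total).

9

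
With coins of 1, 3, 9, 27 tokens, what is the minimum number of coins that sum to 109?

5

Use the largest denomination that fits, subtract, and repeat.
109 = 4×27 + 1×1
Total coins = 4 + 1 = 5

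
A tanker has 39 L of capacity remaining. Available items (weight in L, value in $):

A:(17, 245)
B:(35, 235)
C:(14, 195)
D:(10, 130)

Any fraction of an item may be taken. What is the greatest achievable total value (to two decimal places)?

Sort by value per unit weight and fill in that order.
Ratios (sorted): A 14.41, C 13.93, D 13.00, B 6.71
take A (17 @ 245); take C (14 @ 195); take 8/10 of D → 104.00. Capacity used 39/39.
Total value = 544.00

544.00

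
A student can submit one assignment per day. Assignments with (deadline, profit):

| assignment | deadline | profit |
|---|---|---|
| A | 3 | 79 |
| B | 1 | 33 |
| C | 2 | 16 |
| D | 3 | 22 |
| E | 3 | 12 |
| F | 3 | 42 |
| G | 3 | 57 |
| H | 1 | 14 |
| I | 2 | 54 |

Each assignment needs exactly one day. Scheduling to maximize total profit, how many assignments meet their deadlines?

3

Sort by profit descending; place each in the latest free slot ≤ its deadline.
By profit: A(d3,79), G(d3,57), I(d2,54), F(d3,42), B(d1,33), D(d3,22), C(d2,16), H(d1,14), E(d3,12)
A→slot 3; G→slot 2; I→slot 1; F skipped; B skipped; D skipped; C skipped; H skipped; E skipped.
3 of 9 scheduled.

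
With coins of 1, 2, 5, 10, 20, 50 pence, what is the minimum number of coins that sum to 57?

3

57 = 1×50 + 1×5 + 1×2
Total coins = 1 + 1 + 1 = 3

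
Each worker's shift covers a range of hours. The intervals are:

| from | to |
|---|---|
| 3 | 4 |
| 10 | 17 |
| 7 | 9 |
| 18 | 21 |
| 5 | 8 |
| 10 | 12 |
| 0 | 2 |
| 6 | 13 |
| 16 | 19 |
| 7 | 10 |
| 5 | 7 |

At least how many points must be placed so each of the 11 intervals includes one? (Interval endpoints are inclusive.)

5

Process intervals by earliest right end; each time one isn't hit yet, stab at its right endpoint.
By right end: [0,2]  [3,4]  [5,7]  [5,8]  [7,9]  [7,10]  [10,12]  [6,13]  [10,17]  [16,19]  [18,21]
[0,2] uncovered → point at 2; [3,4] uncovered → point at 4; [5,7] uncovered → point at 7; [10,12] uncovered → point at 12; [16,19] uncovered → point at 19.
Points: 2, 4, 7, 12, 19 (5 total).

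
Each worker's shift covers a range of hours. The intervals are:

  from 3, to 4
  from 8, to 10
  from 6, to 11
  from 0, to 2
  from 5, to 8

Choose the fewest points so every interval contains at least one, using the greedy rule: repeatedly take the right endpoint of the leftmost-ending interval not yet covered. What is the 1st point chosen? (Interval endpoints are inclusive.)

2

By right end: [0,2]  [3,4]  [5,8]  [8,10]  [6,11]
[0,2] uncovered → point at 2; [3,4] uncovered → point at 4; [5,8] uncovered → point at 8.
Points: 2, 4, 8 (3 total).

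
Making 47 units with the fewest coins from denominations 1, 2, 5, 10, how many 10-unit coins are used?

47 = 4×10 + 1×5 + 1×2
Count of 10: 4

4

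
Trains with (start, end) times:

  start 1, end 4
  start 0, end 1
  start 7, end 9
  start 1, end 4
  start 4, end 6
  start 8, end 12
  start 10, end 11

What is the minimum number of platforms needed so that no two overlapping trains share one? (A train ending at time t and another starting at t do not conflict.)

2

Count concurrent intervals with a sweep; the peak is the room count.
starts: [0, 1, 1, 4, 7, 8, 10]
ends:   [1, 4, 4, 6, 9, 11, 12]
s0→1 e1→0 s1→1 s1→2  — peak 2.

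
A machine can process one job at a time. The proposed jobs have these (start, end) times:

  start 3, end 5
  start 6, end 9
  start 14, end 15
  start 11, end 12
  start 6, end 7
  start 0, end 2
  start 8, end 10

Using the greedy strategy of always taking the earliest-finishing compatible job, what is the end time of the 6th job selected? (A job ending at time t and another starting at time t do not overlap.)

By end time: (0,2), (3,5), (6,7), (6,9), (8,10), (11,12), (14,15).
Pick (0,2); next start ≥ 2 → (3,5); next start ≥ 5 → (6,7); next start ≥ 7 → (8,10); next start ≥ 10 → (11,12); next start ≥ 12 → (14,15).
Selected: (0,2) (3,5) (6,7) (8,10) (11,12) (14,15)

15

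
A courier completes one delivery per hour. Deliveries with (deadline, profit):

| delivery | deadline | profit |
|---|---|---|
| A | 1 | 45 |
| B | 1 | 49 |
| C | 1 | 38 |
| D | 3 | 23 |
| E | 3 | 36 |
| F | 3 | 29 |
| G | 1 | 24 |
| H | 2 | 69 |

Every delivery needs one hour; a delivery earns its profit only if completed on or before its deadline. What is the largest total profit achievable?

Take jobs in profit order; each goes to the latest open slot no later than its deadline.
Profit order: H=69 B=49 A=45 C=38 E=36 F=29 G=24 D=23
Assign: H→slot 2, B→slot 1, A skipped, C skipped, E→slot 3, F skipped, G skipped, D skipped.
Slots: [1:B] [2:H] [3:E]
Profit = 49 + 69 + 36 = 154

154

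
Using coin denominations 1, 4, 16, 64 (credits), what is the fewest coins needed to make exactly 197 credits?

Use the largest denomination that fits, subtract, and repeat.
197 − 3×64→5 − 1×4→1 − 1×1→0
Total coins = 3 + 1 + 1 = 5

5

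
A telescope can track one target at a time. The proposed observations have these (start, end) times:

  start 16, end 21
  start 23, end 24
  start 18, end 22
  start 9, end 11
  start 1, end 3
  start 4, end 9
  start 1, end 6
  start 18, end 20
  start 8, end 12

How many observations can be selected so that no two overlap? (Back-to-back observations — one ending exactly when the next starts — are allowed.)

Order by finish time; keep every interval that doesn't clash with the previous kept one.
By end time: (1,3), (1,6), (4,9), (9,11), (8,12), (18,20), (16,21), (18,22), (23,24).
Pick (1,3); next start ≥ 3 → (4,9); next start ≥ 9 → (9,11); next start ≥ 11 → (18,20); next start ≥ 20 → (23,24).
Selected 5 observations.

5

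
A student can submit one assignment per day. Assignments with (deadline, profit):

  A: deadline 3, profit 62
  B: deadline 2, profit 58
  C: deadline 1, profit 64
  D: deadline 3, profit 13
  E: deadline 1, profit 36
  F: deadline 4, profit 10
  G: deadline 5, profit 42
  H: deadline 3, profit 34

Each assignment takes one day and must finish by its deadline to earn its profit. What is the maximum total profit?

Take jobs in profit order; each goes to the latest open slot no later than its deadline.
By profit: C(d1,64), A(d3,62), B(d2,58), G(d5,42), E(d1,36), H(d3,34), D(d3,13), F(d4,10)
C→slot 1; A→slot 3; B→slot 2; G→slot 5; E skipped; H skipped; D skipped; F→slot 4.
Profit = 64 + 58 + 62 + 10 + 42 = 236

236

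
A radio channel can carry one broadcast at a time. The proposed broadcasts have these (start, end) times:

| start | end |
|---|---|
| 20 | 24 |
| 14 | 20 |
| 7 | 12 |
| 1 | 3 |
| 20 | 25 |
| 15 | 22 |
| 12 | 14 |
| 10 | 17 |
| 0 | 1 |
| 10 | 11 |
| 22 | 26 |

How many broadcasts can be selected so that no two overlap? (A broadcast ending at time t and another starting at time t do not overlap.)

Sort by end time and greedily take each interval whose start is ≥ the last chosen end.
Sorted by end: (0,1)  (1,3)  (10,11)  (7,12)  (12,14)  (10,17)  (14,20)  (15,22)  (20,24)  (20,25)  (22,26)
take (0,1); take (1,3); take (10,11); skip (7,12); take (12,14); skip (10,17); take (14,20); take (20,24); skip (20,25); skip (22,26).
Selected 6 broadcasts.

6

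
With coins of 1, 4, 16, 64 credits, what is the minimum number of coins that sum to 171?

9

171 = 2×64 + 2×16 + 2×4 + 3×1
Total coins = 2 + 2 + 2 + 3 = 9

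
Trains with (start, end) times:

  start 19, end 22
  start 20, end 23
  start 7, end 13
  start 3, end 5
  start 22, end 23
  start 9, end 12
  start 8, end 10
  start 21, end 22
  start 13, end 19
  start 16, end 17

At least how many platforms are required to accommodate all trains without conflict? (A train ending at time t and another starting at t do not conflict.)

Count concurrent intervals with a sweep; the peak is the room count.
Events (time:±→running): 3:+→1 5:-→0 7:+→1 8:+→2 9:+→3 … peak 3.

3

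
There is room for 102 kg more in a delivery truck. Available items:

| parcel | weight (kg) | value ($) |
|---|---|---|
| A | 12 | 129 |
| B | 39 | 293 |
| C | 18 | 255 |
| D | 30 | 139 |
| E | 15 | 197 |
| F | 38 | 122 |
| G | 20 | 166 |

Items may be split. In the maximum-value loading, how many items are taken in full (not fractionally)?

4

Sort by value per unit weight and fill in that order.
Order: C (255/18=14.17) > E (197/15=13.13) > A (129/12=10.75) > G (166/20=8.30) > B (293/39=7.51) > D (139/30=4.63) > F (122/38=3.21)
Fill: take C (18 @ 255) → take E (15 @ 197) → take A (12 @ 129) → take G (20 @ 166) → take 37/39 of B → 277.97; 102/102 used.
4 item(s) taken whole; one partial (take 37/39 of B).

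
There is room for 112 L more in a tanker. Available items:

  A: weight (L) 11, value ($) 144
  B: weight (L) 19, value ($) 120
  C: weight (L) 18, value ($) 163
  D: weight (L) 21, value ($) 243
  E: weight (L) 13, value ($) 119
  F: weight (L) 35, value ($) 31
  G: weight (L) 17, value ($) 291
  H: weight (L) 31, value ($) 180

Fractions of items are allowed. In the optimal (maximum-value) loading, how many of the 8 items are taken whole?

Greedy by value/weight ratio, highest first.
Ratios (sorted): G 17.12, A 13.09, D 11.57, E 9.15, C 9.06, B 6.32, H 5.81, F 0.89
take G (17 @ 291); take A (11 @ 144); take D (21 @ 243); take E (13 @ 119); take C (18 @ 163); take B (19 @ 120); take 13/31 of H → 75.48. Capacity used 112/112.
6 item(s) taken whole; one partial (take 13/31 of H).

6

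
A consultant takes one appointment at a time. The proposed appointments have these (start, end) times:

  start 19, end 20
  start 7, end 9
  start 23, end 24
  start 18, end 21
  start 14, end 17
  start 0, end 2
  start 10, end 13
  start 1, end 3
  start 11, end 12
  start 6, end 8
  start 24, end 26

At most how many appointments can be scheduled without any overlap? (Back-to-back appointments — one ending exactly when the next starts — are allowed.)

By end time: (0,2), (1,3), (6,8), (7,9), (11,12), (10,13), (14,17), (19,20), (18,21), (23,24), (24,26).
Pick (0,2); next start ≥ 2 → (6,8); next start ≥ 8 → (11,12); next start ≥ 12 → (14,17); next start ≥ 17 → (19,20); next start ≥ 20 → (23,24); next start ≥ 24 → (24,26).
Selected 7 appointments.

7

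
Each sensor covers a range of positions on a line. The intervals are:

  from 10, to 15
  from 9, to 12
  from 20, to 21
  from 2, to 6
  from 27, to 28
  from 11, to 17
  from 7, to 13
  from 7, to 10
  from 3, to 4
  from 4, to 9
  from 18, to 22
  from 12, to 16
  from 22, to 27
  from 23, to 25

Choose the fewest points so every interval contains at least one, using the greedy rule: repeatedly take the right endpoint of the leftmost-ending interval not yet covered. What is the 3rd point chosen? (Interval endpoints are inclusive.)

Process intervals by earliest right end; each time one isn't hit yet, stab at its right endpoint.
Sorted: [3,4] [2,6] [4,9] [7,10] [9,12] [7,13] [10,15] [12,16] [11,17] [20,21] [18,22] [23,25] [22,27] [27,28]
{[3,4],[2,6],[4,9]} hit by 4; {[7,10],[9,12],[7,13],[10,15]} hit by 10; {[12,16],[11,17]} hit by 16; {[20,21],[18,22]} hit by 21; {[23,25],[22,27]} hit by 25; {[27,28]} hit by 28.
Points: 4, 10, 16, 21, 25, 28 (6 total).

16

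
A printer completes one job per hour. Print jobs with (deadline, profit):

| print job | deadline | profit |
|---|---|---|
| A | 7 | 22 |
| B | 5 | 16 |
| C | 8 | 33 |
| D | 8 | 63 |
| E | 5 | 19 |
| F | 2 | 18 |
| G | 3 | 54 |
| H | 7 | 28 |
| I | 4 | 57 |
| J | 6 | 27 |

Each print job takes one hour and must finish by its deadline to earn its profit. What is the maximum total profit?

Take jobs in profit order; each goes to the latest open slot no later than its deadline.
By profit: D(d8,63), I(d4,57), G(d3,54), C(d8,33), H(d7,28), J(d6,27), A(d7,22), E(d5,19), F(d2,18), B(d5,16)
D→slot 8; I→slot 4; G→slot 3; C→slot 7; H→slot 6; J→slot 5; A→slot 2; E→slot 1; F skipped; B skipped.
Profit = 19 + 22 + 54 + 57 + 27 + 28 + 33 + 63 = 303

303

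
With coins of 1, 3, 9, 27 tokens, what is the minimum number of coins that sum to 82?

Greedy: take as many of the largest coin as possible, then repeat with the remainder.
82 − 3×27→1 − 1×1→0
Total coins = 3 + 1 = 4

4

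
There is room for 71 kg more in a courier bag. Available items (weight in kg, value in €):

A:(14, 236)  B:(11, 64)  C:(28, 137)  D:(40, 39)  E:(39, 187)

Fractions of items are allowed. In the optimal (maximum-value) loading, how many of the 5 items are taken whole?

Order: A (236/14=16.86) > B (64/11=5.82) > C (137/28=4.89) > E (187/39=4.79) > D (39/40=0.97)
Fill: take A (14 @ 236) → take B (11 @ 64) → take C (28 @ 137) → take 18/39 of E → 86.31; 71/71 used.
3 item(s) taken whole; one partial (take 18/39 of E).

3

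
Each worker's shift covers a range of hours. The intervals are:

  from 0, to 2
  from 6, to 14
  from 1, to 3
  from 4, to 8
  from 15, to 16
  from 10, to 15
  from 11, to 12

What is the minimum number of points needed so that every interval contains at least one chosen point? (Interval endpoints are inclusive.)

4

Sorted: [0,2] [1,3] [4,8] [11,12] [6,14] [10,15] [15,16]
{[0,2],[1,3]} hit by 2; {[4,8]} hit by 8; {[11,12],[6,14],[10,15]} hit by 12; {[15,16]} hit by 16.
Points: 2, 8, 12, 16 (4 total).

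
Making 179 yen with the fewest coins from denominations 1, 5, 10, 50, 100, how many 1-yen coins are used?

179 = 1×100 + 1×50 + 2×10 + 1×5 + 4×1
Count of 1: 4

4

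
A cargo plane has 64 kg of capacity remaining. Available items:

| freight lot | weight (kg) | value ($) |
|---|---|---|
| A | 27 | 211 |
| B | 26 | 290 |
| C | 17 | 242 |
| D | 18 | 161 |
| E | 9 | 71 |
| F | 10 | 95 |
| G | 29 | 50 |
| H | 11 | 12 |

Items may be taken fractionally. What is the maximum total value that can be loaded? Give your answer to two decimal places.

725.39

Order: C (242/17=14.24) > B (290/26=11.15) > F (95/10=9.50) > D (161/18=8.94) > E (71/9=7.89) > A (211/27=7.81) > G (50/29=1.72) > H (12/11=1.09)
Fill: take C (17 @ 242) → take B (26 @ 290) → take F (10 @ 95) → take 11/18 of D → 98.39; 64/64 used.
Total value = 725.39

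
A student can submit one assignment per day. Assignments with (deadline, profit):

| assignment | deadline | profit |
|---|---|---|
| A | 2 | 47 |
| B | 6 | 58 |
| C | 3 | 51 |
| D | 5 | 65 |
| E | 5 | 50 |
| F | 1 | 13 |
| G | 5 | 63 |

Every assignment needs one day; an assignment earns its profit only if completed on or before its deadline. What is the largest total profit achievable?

Sort by profit descending; place each in the latest free slot ≤ its deadline.
By profit: D(d5,65), G(d5,63), B(d6,58), C(d3,51), E(d5,50), A(d2,47), F(d1,13)
D→slot 5; G→slot 4; B→slot 6; C→slot 3; E→slot 2; A→slot 1; F skipped.
Profit = 47 + 50 + 51 + 63 + 65 + 58 = 334

334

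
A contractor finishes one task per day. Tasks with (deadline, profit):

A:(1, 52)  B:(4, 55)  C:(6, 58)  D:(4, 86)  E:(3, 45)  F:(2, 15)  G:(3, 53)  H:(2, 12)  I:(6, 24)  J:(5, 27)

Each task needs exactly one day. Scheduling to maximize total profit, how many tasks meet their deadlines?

Sort by profit descending; place each in the latest free slot ≤ its deadline.
By profit: D(d4,86), C(d6,58), B(d4,55), G(d3,53), A(d1,52), E(d3,45), J(d5,27), I(d6,24), F(d2,15), H(d2,12)
D→slot 4; C→slot 6; B→slot 3; G→slot 2; A→slot 1; E skipped; J→slot 5; I skipped; F skipped; H skipped.
6 of 10 scheduled.

6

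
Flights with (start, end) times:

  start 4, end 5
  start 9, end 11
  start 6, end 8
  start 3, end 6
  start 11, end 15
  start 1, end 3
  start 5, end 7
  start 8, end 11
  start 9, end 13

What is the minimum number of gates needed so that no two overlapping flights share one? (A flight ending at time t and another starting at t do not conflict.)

3

The answer is the maximum number of intervals overlapping at any instant.
starts: [1, 3, 4, 5, 6, 8, 9, 9, 11]
ends:   [3, 5, 6, 7, 8, 11, 11, 13, 15]
s1→1 e3→0 s3→1 s4→2 e5→1 s5→2 e6→1 s6→2 e7→1 e8→0 s8→1 s9→2 s9→3  — peak 3.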